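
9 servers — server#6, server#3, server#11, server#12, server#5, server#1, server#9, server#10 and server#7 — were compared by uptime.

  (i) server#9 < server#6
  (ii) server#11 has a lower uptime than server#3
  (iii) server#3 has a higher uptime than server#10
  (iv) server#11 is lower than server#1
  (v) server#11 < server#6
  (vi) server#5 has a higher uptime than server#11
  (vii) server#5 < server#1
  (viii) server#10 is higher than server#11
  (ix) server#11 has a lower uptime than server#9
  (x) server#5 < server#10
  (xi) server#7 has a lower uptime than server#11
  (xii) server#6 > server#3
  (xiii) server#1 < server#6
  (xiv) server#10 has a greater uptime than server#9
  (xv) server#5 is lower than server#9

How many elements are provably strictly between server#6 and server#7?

6

The relations place server#7 below server#6. An element lies strictly between them when it is forced above server#7 and also forced below server#6.
Above server#7: {server#11, server#5, server#9, server#10, server#1, server#3}. Below server#6: {server#11, server#5, server#9, server#10, server#1, server#3}.
Intersection: {server#11, server#5, server#9, server#10, server#1, server#3} — 6.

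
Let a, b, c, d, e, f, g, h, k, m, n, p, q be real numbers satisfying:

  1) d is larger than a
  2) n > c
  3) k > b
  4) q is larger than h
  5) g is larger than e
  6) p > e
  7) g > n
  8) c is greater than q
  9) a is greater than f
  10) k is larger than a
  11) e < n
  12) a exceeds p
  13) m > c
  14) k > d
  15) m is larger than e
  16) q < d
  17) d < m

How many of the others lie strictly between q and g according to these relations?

Chaining upward from q reaches: d, c, n, k, m.
Chaining downward from g reaches: e, h, c, n.
Strictly between q and g are those in both lists: c, n — 2 elements.

2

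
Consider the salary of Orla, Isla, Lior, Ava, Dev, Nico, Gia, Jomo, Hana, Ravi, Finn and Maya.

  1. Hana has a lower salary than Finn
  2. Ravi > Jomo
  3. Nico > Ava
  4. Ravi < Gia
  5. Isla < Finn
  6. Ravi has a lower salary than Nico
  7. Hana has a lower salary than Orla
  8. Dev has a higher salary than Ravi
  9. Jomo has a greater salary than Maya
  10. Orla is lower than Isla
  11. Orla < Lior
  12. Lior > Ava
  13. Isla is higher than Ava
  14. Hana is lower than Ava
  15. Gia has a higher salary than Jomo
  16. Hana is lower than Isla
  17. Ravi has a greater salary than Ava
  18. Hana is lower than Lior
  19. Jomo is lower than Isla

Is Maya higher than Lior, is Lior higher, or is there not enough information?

undetermined

Following every chain through Maya: above Maya we get Jomo, Ravi, Isla, Nico, Dev, Gia, Finn.
Lior is not reached, and no chain runs the other way from Lior to Maya.
So the given relations leave the order of Maya and Lior undetermined.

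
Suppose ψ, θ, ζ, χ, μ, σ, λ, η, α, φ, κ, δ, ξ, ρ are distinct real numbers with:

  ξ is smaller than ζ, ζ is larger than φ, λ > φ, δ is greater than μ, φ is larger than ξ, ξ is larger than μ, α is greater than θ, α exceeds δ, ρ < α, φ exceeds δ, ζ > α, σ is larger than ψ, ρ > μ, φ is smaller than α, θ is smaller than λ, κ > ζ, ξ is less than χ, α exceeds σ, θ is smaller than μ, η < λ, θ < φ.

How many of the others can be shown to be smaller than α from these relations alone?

The elements the relations force below α are θ, μ, ρ, ψ, ξ, σ, δ, φ — no chain reaches any other.
That is 8.

8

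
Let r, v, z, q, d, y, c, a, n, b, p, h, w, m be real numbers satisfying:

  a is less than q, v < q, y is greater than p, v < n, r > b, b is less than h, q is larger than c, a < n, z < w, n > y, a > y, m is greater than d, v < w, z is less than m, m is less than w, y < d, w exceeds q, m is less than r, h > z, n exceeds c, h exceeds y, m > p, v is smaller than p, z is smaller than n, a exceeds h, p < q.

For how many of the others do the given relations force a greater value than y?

The elements the relations force above y are d, m, h, a, q, r, w, n — no chain reaches any other.
That is 8.

8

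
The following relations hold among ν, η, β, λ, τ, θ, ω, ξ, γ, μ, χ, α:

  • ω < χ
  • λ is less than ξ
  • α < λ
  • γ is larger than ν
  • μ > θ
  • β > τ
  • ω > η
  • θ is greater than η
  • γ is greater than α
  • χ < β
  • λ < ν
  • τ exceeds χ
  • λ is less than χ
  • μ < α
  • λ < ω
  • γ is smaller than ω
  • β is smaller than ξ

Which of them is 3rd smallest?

μ

Chaining the given pairs: η < θ < μ < α < λ < ν < γ < ω < χ < τ < β < ξ.
The 3rd smallest is μ.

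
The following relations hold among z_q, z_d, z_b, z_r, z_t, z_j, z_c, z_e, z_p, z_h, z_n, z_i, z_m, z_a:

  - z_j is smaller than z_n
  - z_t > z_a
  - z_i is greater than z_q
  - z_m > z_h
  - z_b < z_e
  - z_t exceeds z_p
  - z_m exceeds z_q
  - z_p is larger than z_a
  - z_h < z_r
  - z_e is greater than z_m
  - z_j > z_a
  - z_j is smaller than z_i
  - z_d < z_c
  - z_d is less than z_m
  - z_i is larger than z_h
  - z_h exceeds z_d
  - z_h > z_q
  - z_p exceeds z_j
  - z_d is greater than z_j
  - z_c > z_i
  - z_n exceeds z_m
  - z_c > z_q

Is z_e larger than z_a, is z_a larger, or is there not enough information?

Link the given pairs in sequence: z_a < z_j; z_j < z_d; z_d < z_h; z_h < z_m; z_m < z_e.
Together: z_a < z_j < z_d < z_h < z_m < z_e.
So z_e is larger.

z_e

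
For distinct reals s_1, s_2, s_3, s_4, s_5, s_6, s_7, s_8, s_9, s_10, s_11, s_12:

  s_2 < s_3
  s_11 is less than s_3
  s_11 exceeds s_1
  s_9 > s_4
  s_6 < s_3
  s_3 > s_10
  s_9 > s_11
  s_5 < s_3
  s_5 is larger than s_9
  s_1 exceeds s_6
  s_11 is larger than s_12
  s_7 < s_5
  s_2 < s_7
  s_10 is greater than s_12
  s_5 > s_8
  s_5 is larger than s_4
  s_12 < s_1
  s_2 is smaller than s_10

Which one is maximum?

Chaining downward from s_3: directly below it, s_2, s_6, s_11, s_10, s_5; then s_12, s_1, s_8, s_7, s_4, s_9.
That covers every other element, and nothing is given above s_3, so s_3 is the maximum.

s_3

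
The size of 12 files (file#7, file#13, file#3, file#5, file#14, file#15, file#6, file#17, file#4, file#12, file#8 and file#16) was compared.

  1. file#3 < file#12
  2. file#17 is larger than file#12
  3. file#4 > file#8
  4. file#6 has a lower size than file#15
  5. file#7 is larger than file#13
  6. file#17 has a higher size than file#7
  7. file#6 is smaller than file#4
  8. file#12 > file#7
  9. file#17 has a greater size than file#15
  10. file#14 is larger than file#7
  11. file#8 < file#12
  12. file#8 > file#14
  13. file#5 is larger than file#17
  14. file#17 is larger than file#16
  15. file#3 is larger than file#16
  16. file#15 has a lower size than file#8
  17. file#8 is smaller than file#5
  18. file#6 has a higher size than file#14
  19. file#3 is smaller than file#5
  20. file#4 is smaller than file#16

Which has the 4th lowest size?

file#6

The consecutive relations fix a unique order: file#13 < file#7 < file#14 < file#6 < file#15 < file#8 < file#4 < file#16 < file#3 < file#12 < file#17 < file#5.
The 4th smallest is file#6.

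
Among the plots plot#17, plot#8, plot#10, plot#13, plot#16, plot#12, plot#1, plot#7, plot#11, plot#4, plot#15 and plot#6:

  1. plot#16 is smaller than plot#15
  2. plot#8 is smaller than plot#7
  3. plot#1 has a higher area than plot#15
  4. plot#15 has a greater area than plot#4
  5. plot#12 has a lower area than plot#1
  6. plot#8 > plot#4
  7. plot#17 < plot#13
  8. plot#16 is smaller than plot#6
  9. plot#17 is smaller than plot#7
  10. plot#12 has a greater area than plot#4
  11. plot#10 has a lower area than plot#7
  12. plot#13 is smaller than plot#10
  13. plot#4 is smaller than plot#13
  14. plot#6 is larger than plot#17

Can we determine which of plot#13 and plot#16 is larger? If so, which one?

undetermined

Following every chain through plot#16: above plot#16 we get plot#6, plot#15, plot#1.
plot#13 is not reached, and no chain runs the other way from plot#13 to plot#16.
So the given relations leave the order of plot#16 and plot#13 undetermined.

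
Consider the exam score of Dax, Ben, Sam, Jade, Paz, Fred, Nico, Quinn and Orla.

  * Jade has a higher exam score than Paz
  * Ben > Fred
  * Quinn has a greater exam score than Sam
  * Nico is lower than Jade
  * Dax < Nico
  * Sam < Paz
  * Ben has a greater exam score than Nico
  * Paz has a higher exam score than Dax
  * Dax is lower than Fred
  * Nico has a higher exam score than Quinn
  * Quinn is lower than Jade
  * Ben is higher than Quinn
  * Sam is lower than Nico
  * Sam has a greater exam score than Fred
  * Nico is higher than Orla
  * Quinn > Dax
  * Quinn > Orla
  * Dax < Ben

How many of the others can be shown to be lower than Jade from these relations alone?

7

Directly below Jade: Paz, Quinn, Nico.
One step further: Dax, Orla, Sam (6 so far).
One step further: Fred (7 so far).
Nothing else is reachable below Jade; 7 in all.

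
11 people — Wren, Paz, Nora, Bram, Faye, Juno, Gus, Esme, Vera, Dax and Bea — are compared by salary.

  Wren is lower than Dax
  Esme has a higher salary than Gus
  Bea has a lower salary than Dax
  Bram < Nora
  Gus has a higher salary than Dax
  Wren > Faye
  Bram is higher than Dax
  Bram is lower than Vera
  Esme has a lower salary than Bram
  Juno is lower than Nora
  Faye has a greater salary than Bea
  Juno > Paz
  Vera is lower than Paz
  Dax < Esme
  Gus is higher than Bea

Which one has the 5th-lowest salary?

Gus

The consecutive relations fix a unique order: Bea < Faye < Wren < Dax < Gus < Esme < Bram < Vera < Paz < Juno < Nora.
The 5th smallest is Gus.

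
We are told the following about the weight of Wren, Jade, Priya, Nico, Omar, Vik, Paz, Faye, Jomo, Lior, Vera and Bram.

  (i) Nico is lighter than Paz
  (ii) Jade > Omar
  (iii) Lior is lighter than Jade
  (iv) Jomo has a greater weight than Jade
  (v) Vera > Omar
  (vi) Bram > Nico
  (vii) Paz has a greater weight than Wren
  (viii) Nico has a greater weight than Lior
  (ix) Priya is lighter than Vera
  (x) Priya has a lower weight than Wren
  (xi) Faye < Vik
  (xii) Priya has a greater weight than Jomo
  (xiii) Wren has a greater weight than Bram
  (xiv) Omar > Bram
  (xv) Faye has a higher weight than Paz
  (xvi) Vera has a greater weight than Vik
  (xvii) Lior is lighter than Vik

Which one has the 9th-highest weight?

Omar

Chaining the given pairs: Lior < Nico < Bram < Omar < Jade < Jomo < Priya < Wren < Paz < Faye < Vik < Vera.
Counting 9 from the largest end gives Omar.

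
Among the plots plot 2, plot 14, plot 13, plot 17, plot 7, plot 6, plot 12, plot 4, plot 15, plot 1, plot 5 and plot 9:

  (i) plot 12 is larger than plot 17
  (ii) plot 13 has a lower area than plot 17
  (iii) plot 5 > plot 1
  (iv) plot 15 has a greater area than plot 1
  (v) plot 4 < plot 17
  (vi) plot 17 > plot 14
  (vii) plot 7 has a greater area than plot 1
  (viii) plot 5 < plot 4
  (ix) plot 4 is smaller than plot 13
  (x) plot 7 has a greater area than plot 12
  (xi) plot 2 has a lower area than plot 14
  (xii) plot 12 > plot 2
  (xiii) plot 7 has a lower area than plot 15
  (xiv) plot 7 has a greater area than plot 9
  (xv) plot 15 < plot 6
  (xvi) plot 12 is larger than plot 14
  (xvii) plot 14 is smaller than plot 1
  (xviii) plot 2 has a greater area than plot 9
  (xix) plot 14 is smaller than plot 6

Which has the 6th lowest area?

Chaining the given pairs: plot 9 < plot 2 < plot 14 < plot 1 < plot 5 < plot 4 < plot 13 < plot 17 < plot 12 < plot 7 < plot 15 < plot 6.
Counting 6 from the smallest end gives plot 4.

plot 4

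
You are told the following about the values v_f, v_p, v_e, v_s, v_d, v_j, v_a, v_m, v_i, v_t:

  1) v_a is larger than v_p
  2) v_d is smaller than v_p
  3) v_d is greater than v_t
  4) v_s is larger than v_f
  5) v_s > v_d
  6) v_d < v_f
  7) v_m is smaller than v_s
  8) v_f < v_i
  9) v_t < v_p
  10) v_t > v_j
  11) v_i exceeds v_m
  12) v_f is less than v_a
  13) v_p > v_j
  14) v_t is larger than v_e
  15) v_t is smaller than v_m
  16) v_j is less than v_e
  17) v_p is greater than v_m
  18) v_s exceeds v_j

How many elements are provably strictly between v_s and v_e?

4

The relations place v_e below v_s. An element lies strictly between them when it is forced above v_e and also forced below v_s.
Above v_e: {v_t, v_d, v_m, v_f, v_i, v_p, v_a}. Below v_s: {v_j, v_t, v_d, v_m, v_f}.
Intersection: {v_t, v_d, v_m, v_f} — 4.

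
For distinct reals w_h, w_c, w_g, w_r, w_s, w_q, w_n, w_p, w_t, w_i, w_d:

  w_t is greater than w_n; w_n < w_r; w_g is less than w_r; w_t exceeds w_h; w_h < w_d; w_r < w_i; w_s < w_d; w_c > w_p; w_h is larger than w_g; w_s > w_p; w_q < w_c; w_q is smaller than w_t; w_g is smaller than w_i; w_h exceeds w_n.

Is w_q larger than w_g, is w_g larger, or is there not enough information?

undetermined

Following every chain through w_g: above w_g we get w_h, w_r, w_i, w_d, w_t.
w_q is not reached, and no chain runs the other way from w_q to w_g.
So the given relations leave the order of w_g and w_q undetermined.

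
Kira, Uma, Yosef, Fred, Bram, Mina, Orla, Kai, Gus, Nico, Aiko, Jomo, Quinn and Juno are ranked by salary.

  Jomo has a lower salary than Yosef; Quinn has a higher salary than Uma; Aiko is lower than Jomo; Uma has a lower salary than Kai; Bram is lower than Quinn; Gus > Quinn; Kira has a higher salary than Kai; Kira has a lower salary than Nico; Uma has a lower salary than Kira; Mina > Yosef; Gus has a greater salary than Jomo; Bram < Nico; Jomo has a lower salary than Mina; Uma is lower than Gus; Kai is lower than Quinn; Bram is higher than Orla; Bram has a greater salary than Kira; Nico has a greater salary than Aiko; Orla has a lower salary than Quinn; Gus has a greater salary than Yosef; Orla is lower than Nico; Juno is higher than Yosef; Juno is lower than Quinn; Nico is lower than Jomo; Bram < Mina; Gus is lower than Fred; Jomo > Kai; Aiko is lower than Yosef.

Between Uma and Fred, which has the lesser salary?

Link the given pairs in sequence: Uma < Kai; Kai < Kira; Kira < Nico; Nico < Jomo; Jomo < Yosef; Yosef < Juno; Juno < Quinn; Quinn < Gus; Gus < Fred.
Chaining these gives Uma < Kai < Kira < Nico < Jomo < Yosef < Juno < Quinn < Gus < Fred.
So Uma < Fred; Uma is the lower of the two.

Uma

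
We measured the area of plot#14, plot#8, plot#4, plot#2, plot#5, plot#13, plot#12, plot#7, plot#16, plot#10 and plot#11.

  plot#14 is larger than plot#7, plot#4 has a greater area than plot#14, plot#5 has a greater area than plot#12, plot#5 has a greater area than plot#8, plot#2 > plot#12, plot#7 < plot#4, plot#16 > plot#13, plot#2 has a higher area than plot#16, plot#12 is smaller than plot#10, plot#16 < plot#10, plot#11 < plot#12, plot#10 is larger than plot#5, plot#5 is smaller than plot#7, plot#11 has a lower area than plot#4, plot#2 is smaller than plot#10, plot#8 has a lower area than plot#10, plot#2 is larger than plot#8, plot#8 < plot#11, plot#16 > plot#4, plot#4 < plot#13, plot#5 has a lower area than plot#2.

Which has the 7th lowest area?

Piecing the relations together gives one ordering: plot#8 < plot#11 < plot#12 < plot#5 < plot#7 < plot#14 < plot#4 < plot#13 < plot#16 < plot#2 < plot#10.
Counting 7 from the smallest end gives plot#4.

plot#4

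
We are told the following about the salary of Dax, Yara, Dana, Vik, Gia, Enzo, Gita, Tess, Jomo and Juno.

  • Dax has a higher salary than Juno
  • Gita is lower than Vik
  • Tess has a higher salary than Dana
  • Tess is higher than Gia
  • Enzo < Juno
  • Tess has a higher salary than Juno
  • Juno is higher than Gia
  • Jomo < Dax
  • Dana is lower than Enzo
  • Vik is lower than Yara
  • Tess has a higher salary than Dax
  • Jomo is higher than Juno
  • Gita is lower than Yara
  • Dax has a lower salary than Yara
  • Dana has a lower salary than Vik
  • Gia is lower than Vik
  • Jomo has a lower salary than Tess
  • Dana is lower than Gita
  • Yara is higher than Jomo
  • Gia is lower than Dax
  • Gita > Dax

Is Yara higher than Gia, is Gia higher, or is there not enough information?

Yara

The relevant relations are Gia < Juno; Juno < Jomo; Jomo < Dax; Dax < Gita; Gita < Vik; Vik < Yara.
Together: Gia < Juno < Jomo < Dax < Gita < Vik < Yara.
So Yara is higher.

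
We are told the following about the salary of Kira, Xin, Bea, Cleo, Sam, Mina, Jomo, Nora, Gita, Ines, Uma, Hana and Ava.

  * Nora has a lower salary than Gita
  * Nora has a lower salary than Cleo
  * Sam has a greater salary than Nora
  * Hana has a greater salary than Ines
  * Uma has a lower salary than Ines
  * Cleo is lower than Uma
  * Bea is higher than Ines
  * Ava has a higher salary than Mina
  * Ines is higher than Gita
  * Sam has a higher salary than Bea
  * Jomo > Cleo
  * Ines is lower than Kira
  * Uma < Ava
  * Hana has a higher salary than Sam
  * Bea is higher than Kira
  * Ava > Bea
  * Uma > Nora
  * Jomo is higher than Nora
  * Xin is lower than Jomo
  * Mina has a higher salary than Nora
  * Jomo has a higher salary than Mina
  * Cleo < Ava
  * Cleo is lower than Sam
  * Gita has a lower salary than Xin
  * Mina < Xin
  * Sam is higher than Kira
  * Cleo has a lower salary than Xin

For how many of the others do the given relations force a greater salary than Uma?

The elements the relations force above Uma are Ines, Kira, Bea, Sam, Hana, Ava — no chain reaches any other.
That is 6.

6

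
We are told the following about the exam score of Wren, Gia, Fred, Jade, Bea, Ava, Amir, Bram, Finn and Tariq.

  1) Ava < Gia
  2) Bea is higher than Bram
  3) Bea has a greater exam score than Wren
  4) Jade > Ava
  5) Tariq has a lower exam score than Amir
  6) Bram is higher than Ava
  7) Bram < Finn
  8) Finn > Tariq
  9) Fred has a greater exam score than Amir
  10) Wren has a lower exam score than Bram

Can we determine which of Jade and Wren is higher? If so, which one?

undetermined

Following every chain through Wren: above Wren we get Bram, Bea, Finn.
Jade is not reached, and no chain runs the other way from Jade to Wren.
So the given relations leave the order of Wren and Jade undetermined.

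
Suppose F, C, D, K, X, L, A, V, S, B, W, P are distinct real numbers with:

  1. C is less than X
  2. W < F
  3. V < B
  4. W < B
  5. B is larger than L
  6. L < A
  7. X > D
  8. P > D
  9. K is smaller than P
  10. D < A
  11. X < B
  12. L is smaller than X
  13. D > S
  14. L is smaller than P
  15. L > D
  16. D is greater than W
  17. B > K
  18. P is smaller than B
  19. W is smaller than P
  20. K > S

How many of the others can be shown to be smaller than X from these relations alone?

Directly below X: C, D, L.
One step further: S, W (5 so far).
No other element is forced below X by the given relations, so the count is 5.

5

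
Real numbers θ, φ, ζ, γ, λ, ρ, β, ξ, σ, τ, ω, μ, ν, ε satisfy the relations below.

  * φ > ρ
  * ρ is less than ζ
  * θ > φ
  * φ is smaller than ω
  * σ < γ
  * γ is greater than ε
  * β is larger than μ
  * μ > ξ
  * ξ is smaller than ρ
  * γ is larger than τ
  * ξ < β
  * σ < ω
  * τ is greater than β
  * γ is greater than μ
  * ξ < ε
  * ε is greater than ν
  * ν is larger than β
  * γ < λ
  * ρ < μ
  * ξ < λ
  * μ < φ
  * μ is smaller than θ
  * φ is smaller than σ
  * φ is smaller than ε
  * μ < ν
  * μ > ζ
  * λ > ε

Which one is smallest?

ρ is not least since ξ < ρ; ζ is not least since ρ < ζ; μ is not least since ρ < μ; β is not least since μ < β; τ is not least since β < τ; φ is not least since ρ < φ; θ is not least since μ < θ; ν is not least since β < ν; σ is not least since φ < σ; ε is not least since ξ < ε; γ is not least since σ < γ; ω is not least since φ < ω; λ is not least since γ < λ.
Only ξ has nothing below it, so ξ is the smallest.

ξ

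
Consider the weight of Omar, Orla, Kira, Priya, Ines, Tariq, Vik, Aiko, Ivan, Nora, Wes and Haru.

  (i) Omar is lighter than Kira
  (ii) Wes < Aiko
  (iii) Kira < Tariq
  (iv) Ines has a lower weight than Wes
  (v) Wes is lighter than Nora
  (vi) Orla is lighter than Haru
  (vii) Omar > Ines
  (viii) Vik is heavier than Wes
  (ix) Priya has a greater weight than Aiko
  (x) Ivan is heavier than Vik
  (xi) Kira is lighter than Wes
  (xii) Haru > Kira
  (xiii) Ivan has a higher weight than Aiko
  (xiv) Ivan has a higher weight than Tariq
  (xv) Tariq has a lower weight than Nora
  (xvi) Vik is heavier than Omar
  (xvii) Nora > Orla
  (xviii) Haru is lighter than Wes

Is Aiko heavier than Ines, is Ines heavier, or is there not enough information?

Aiko

Ines < Omar and Omar < Kira give Ines < Kira.
Then Kira < Haru extends the chain to Haru.
With Haru < Wes: Ines < Omar < Kira < Haru < Wes.
Then Wes < Aiko extends the chain to Aiko.
So Aiko is heavier.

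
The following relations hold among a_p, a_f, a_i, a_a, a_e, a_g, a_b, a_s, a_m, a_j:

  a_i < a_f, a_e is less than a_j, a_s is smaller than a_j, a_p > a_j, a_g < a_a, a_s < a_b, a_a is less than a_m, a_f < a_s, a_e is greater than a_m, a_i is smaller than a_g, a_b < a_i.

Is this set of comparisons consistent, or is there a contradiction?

Chaining the given relations yields a_f < a_s < a_b < a_i, so a_f < a_i. But one relation states a_i < a_f. These cannot both hold.

inconsistent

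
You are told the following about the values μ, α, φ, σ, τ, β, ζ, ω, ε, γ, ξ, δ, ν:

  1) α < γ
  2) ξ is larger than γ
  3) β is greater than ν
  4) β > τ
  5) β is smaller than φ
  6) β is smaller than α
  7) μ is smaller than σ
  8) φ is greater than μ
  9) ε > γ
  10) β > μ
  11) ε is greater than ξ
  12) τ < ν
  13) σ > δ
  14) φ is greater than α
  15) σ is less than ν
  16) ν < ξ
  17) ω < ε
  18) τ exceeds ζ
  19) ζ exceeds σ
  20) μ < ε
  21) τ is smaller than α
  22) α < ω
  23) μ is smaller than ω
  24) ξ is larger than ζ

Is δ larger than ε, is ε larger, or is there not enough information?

ε

Link the given pairs in sequence: δ < σ; σ < ζ; ζ < τ; τ < ν; ν < β; β < α; α < γ; γ < ξ; ξ < ε.
Together: δ < σ < ζ < τ < ν < β < α < γ < ξ < ε.
So ε is larger.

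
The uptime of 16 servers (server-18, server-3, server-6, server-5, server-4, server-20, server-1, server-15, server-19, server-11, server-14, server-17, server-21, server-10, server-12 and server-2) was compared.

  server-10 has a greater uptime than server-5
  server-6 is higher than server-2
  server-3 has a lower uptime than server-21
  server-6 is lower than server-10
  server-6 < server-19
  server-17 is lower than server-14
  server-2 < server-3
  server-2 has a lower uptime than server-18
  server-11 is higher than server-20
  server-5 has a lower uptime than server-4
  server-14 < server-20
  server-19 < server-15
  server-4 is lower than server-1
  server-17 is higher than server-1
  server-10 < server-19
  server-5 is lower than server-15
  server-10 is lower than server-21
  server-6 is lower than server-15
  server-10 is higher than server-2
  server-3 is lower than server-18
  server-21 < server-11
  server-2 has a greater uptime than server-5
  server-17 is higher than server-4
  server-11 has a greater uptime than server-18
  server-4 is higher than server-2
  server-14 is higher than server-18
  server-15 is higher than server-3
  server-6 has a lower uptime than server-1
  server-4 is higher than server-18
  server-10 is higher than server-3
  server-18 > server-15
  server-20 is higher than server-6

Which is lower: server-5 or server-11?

server-5 < server-2 and server-2 < server-6 give server-5 < server-6.
Then server-6 < server-10 extends the chain to server-10.
With server-10 < server-19: server-5 < server-2 < server-6 < server-10 < server-19.
With server-19 < server-15: server-5 < server-2 < server-6 < server-10 < server-19 < server-15.
With server-15 < server-18: server-5 < server-2 < server-6 < server-10 < server-19 < server-15 < server-18.
With server-18 < server-4: server-5 < server-2 < server-6 < server-10 < server-19 < server-15 < server-18 < server-4.
With server-4 < server-1: server-5 < server-2 < server-6 < server-10 < server-19 < server-15 < server-18 < server-4 < server-1.
With server-1 < server-17: server-5 < server-2 < server-6 < server-10 < server-19 < server-15 < server-18 < server-4 < server-1 < server-17.
With server-17 < server-14: server-5 < server-2 < server-6 < server-10 < server-19 < server-15 < server-18 < server-4 < server-1 < server-17 < server-14.
Then server-14 < server-20 extends the chain to server-20.
Then server-20 < server-11 extends the chain to server-11.
So server-5 < server-11; server-5 is the lower of the two.

server-5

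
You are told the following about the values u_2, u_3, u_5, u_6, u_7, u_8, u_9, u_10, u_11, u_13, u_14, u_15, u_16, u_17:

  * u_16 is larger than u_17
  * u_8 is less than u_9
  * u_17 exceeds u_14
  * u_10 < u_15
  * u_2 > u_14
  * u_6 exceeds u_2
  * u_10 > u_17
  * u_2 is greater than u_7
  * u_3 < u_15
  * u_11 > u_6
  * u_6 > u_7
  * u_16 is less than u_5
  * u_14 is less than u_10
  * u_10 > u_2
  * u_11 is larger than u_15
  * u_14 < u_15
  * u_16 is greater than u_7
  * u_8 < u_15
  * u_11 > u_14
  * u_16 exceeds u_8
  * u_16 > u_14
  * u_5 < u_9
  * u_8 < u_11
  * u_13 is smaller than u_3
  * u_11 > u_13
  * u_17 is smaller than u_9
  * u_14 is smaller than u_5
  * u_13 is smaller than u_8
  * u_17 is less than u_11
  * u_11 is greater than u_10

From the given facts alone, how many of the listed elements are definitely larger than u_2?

The elements the relations force above u_2 are u_6, u_10, u_15, u_11 — no chain reaches any other.
That is 4.

4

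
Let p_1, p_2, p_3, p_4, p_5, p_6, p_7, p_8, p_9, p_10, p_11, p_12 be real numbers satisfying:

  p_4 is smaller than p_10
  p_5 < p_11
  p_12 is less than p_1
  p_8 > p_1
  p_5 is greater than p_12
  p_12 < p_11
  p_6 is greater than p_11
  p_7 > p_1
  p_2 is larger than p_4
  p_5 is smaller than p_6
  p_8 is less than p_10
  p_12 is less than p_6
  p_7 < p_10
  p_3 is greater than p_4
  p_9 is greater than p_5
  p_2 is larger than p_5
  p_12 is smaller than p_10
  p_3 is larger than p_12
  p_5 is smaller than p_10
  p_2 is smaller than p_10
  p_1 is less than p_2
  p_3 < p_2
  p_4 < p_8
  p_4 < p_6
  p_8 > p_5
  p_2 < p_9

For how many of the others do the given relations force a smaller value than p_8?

4

Directly below p_8: p_4, p_5, p_1.
One step further: p_12 (4 so far).
No other element is forced below p_8 by the given relations, so the count is 4.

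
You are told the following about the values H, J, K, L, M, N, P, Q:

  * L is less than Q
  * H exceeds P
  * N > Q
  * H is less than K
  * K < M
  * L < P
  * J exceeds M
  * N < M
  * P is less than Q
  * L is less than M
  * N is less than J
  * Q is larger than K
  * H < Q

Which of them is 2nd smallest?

Piecing the relations together gives one ordering: L < P < H < K < Q < N < M < J.
Counting 2 from the smallest end gives P.

P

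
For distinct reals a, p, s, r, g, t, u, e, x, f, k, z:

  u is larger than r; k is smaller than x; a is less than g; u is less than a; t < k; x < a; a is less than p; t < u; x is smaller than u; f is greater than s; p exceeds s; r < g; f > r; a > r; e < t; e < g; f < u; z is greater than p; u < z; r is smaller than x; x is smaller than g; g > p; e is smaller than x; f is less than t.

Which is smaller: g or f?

Chaining the given relations: f < t < k < x < u < a < p < g.
So f < g; f is the smaller of the two.

f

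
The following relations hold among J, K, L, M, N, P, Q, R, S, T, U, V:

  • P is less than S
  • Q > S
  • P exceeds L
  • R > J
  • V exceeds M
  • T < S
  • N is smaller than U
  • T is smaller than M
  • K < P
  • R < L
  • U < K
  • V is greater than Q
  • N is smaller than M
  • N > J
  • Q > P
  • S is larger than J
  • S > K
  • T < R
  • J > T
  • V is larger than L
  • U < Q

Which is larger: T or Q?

Q

T < J and J < N give T < N.
Then N < U extends the chain to U.
Then U < K extends the chain to K.
With K < P: T < J < N < U < K < P.
Then P < S extends the chain to S.
Then S < Q extends the chain to Q.
So T < Q; Q is the larger of the two.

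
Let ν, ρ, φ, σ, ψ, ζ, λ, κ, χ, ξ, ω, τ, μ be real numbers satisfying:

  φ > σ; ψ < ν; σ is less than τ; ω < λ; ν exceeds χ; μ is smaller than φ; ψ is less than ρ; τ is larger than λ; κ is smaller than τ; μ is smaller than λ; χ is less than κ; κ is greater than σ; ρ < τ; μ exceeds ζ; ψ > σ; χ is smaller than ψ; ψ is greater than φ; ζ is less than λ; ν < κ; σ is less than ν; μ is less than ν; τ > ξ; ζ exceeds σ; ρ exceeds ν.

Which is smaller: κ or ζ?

ζ

The relevant relations are ζ < μ; μ < φ; φ < ψ; ψ < ν; ν < κ.
Chaining these gives ζ < μ < φ < ψ < ν < κ.
So ζ < κ; ζ is the smaller of the two.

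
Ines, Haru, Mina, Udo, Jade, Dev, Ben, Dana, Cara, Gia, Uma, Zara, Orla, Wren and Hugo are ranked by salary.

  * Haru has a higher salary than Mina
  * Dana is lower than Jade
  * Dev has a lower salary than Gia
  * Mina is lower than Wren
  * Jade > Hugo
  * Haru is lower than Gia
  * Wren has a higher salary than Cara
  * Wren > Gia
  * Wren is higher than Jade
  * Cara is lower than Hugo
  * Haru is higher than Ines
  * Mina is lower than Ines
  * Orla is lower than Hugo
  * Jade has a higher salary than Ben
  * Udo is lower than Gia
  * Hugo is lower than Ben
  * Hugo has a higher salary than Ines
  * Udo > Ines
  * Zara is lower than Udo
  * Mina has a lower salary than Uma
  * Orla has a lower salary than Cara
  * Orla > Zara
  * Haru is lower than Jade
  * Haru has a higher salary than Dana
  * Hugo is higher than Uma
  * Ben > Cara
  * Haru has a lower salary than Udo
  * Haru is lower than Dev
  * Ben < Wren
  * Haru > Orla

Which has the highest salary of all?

Chaining downward from Wren: directly below it, Mina, Cara, Ben, Jade, Gia; then Dana, Orla, Haru, Udo, Dev, Hugo; then Zara, Ines, Uma.
That covers every other element, and nothing is given above Wren, so Wren is the highest salary.

Wren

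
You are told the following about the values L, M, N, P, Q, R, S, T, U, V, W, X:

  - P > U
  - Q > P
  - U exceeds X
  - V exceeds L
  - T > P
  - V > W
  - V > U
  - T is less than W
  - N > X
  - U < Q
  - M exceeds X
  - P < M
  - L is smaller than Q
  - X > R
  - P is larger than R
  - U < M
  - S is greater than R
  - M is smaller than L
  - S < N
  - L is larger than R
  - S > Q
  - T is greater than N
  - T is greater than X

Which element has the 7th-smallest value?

Piecing the relations together gives one ordering: R < X < U < P < M < L < Q < S < N < T < W < V.
The 7th smallest is Q.

Q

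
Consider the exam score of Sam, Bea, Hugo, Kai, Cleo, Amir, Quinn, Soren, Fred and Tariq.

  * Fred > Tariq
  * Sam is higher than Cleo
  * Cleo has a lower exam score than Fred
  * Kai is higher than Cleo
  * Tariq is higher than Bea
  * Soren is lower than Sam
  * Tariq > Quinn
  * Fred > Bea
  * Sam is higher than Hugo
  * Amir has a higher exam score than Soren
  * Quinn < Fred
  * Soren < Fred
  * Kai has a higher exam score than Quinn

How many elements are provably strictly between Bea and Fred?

The relations place Bea below Fred. An element lies strictly between them when it is forced above Bea and also forced below Fred.
Above Bea: {Tariq}. Below Fred: {Quinn, Cleo, Tariq, Soren}.
Intersection: {Tariq} — 1.

1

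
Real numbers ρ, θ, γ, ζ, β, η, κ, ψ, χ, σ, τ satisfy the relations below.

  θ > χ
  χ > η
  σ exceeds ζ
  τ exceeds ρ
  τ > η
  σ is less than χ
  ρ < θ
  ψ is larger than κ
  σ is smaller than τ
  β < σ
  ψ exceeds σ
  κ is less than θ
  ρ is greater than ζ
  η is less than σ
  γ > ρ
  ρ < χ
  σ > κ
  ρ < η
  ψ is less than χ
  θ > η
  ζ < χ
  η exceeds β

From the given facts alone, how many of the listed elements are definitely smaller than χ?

7

From χ the given relations immediately reach ζ, ρ, η, σ, ψ.
From those, β, κ — 7 in total.
No other element is forced below χ by the given relations, so the count is 7.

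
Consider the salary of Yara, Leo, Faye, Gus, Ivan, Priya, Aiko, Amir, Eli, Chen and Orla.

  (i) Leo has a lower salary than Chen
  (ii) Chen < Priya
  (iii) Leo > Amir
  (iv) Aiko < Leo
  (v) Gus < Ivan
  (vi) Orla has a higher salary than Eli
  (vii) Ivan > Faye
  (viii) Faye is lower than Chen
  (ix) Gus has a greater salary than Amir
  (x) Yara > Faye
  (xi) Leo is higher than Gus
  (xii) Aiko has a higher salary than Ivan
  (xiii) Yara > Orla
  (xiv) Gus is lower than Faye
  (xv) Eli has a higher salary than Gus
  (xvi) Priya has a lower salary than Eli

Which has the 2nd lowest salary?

The consecutive relations fix a unique order: Amir < Gus < Faye < Ivan < Aiko < Leo < Chen < Priya < Eli < Orla < Yara.
The 2nd smallest is Gus.

Gus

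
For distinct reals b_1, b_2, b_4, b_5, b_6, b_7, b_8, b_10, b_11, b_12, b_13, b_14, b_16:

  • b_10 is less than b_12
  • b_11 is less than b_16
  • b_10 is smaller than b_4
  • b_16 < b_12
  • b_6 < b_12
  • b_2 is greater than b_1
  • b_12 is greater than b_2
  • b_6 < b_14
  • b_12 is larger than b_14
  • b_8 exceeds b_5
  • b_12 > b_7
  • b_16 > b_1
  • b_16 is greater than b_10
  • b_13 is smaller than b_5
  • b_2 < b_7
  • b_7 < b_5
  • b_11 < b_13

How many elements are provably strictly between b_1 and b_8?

3

The relations place b_1 below b_8. An element lies strictly between them when it is forced above b_1 and also forced below b_8.
Above b_1: {b_16, b_2, b_7, b_12, b_5}. Below b_8: {b_11, b_2, b_7, b_13, b_5}.
Intersection: {b_2, b_7, b_5} — 3.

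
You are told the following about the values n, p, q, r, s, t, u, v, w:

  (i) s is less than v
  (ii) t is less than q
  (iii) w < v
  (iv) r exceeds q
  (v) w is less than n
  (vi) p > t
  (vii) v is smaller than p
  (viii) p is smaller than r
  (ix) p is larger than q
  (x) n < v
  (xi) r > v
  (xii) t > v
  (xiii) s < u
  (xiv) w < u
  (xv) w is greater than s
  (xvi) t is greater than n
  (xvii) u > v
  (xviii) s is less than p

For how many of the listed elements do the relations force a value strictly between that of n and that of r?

4

The relations place n below r. An element lies strictly between them when it is forced above n and also forced below r.
Above n: {v, t, u, q, p}. Below r: {s, w, v, t, q, p}.
Intersection: {v, t, q, p} — 4.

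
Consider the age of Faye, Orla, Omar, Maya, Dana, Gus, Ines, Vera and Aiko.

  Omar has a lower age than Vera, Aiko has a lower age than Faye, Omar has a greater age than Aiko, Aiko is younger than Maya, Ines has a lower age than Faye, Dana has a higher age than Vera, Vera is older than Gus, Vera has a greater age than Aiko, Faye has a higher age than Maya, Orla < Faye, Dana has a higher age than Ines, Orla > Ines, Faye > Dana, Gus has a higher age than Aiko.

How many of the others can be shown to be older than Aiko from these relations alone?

The elements the relations force above Aiko are Gus, Omar, Vera, Maya, Dana, Faye — no chain reaches any other.
That is 6.

6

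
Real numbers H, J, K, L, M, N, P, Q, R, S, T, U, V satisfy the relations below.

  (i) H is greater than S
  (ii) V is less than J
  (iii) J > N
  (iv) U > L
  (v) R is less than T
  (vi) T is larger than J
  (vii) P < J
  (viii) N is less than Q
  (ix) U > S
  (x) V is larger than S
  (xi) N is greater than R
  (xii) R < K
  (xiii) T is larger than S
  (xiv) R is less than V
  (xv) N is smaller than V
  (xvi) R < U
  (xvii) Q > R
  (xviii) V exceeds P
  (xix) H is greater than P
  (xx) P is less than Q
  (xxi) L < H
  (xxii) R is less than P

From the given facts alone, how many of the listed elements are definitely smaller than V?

Directly below V: R, S, P, N.
Nothing else is reachable below V; 4 in all.

4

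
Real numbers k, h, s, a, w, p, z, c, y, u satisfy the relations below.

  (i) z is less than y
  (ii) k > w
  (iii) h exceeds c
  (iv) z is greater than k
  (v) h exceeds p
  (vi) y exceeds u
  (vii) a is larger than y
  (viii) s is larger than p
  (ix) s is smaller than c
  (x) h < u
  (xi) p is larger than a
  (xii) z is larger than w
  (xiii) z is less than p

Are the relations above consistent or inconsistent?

Chaining the given relations yields p < s < c < h < u < y < a, so p < a. But one relation states a < p. These cannot both hold.

inconsistent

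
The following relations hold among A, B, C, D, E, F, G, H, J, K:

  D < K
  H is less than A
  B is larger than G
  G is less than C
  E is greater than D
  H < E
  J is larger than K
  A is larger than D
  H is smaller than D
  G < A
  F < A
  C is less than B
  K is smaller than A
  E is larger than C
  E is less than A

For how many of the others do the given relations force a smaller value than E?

Directly below E: C, H, D.
One step further: G (4 so far).
Nothing else is reachable below E; 4 in all.

4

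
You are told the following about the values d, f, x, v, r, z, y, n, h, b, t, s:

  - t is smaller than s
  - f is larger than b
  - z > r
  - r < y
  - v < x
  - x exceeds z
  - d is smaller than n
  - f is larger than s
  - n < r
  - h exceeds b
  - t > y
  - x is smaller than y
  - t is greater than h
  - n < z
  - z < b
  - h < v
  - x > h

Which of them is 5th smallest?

b

Chaining the given pairs: d < n < r < z < b < h < v < x < y < t < s < f.
Counting 5 from the smallest end gives b.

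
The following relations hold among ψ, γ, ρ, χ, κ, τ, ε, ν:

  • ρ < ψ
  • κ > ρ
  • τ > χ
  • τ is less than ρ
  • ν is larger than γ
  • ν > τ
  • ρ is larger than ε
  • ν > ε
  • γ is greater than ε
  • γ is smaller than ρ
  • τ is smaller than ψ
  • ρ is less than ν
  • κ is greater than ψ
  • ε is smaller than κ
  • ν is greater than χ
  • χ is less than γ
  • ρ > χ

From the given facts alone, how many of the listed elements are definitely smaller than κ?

6

Directly below κ: ε, ρ, ψ.
One step further: χ, γ, τ (6 so far).
No other element is forced below κ by the given relations, so the count is 6.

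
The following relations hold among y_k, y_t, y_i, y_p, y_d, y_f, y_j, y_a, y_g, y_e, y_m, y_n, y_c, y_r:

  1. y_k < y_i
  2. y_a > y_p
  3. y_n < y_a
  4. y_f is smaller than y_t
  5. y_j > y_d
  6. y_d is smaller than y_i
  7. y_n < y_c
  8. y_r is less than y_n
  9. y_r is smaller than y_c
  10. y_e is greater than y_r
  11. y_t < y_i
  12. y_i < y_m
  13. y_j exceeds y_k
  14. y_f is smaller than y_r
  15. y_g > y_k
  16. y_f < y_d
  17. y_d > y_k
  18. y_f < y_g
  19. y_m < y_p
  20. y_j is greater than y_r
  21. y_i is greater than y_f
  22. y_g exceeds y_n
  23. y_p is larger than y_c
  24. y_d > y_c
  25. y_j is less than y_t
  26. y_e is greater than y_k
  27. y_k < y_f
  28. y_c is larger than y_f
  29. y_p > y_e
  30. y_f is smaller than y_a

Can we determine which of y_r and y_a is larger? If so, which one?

y_r < y_n < y_c < y_d < y_j < y_t < y_i < y_m < y_p < y_a, by transitivity through y_n, y_c, y_d, y_j, y_t, y_i, y_m, y_p.
So y_a is larger.

y_a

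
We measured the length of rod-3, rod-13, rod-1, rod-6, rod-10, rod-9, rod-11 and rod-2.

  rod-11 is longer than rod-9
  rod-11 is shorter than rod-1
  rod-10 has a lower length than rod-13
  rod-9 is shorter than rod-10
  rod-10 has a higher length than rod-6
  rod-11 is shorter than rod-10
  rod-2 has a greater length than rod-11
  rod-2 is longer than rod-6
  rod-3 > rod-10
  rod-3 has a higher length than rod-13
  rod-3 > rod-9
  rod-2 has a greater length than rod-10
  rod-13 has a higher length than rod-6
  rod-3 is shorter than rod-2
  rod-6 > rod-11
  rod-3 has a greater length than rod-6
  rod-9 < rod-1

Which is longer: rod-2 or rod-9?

rod-2

rod-9 < rod-11 < rod-10 < rod-13 < rod-3 < rod-2, by transitivity through rod-11, rod-10, rod-13, rod-3.
So rod-9 < rod-2; rod-2 is the longer of the two.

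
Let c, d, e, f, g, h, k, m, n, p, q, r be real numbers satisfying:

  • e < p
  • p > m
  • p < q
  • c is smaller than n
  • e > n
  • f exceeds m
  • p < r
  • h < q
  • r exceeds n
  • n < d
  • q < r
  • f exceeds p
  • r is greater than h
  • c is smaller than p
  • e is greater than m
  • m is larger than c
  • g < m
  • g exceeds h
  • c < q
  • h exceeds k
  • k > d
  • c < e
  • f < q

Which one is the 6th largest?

m

The consecutive relations fix a unique order: c < n < d < k < h < g < m < e < p < f < q < r.
The 6th largest is m.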